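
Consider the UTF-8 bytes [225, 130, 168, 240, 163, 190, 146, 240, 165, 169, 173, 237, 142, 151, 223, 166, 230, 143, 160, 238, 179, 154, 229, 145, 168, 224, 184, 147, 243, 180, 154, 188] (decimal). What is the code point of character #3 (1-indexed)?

Offset 0: leading byte 0xE1 = 11100001 → 3-byte char #1 = E1 82 A8.
Offset 3: leading byte 0xF0 = 11110000 → 4-byte char #2 = F0 A3 BE 92.
Offset 7: leading byte 0xF0 = 11110000 → 4-byte char #3 = F0 A5 A9 AD.
Leading byte 0xF0 = 11110000 matches 11110xxx → 4-byte sequence.
Byte 1: 0xF0 = 11110000, payload 000 (3 bits).
Byte 2: 0xA5 = 10100101 (10xxxxxx ✓), payload 100101.
Byte 3: 0xA9 = 10101001 (10xxxxxx ✓), payload 101001.
Byte 4: 0xAD = 10101101 (10xxxxxx ✓), payload 101101.
Concatenate: 000100101101001101101 = 0x25A6D (21 bits → U+25A6D).

U+25A6D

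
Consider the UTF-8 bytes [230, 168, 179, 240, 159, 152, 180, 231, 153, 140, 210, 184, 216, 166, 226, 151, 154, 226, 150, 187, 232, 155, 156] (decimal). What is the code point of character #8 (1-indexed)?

Offset 0: leading byte 0xE6 = 11100110 → 3-byte char #1 = E6 A8 B3.
Offset 3: leading byte 0xF0 = 11110000 → 4-byte char #2 = F0 9F 98 B4.
Offset 7: leading byte 0xE7 = 11100111 → 3-byte char #3 = E7 99 8C.
Offset 10: leading byte 0xD2 = 11010010 → 2-byte char #4 = D2 B8.
Offset 12: leading byte 0xD8 = 11011000 → 2-byte char #5 = D8 A6.
Offset 14: leading byte 0xE2 = 11100010 → 3-byte char #6 = E2 97 9A.
Offset 17: leading byte 0xE2 = 11100010 → 3-byte char #7 = E2 96 BB.
Offset 20: leading byte 0xE8 = 11101000 → 3-byte char #8 = E8 9B 9C.
Leading byte 0xE8 = 11101000 matches 1110xxxx → 3-byte sequence.
Byte 1: 0xE8 = 11101000, payload 1000 (4 bits).
Byte 2: 0x9B = 10011011 (10xxxxxx ✓), payload 011011.
Byte 3: 0x9C = 10011100 (10xxxxxx ✓), payload 011100.
Concatenate: 1000011011011100 = 0x86DC (16 bits → U+86DC).

U+86DC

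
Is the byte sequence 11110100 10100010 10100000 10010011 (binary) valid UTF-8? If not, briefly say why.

Leading byte 0xF4 = 11110100 → 4-byte form.
Payload = 0x122813, which exceeds U+10FFFF, the maximum Unicode code point. (Leading bytes F5–FF, or F4 followed by ≥ 0x90, are invalid.)

invalid (encodes a value above U+10FFFF)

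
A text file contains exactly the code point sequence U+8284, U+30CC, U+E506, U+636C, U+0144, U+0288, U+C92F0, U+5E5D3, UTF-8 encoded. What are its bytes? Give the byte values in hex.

E8 8A 84 E3 83 8C EE 94 86 E6 8D AC C5 84 CA 88 F3 89 8B B0 F1 9E 97 93

U+8284: 3-byte form → E8 8A 84.
U+30CC: 3-byte form → E3 83 8C.
U+E506: 3-byte form → EE 94 86.
U+636C: 3-byte form → E6 8D AC.
U+0144: 2-byte form → C5 84.
U+0288: 2-byte form → CA 88.
U+C92F0: 4-byte form → F3 89 8B B0.
U+5E5D3: 4-byte form → F1 9E 97 93.
Concatenated (24 bytes): E8 8A 84 E3 83 8C EE 94 86 E6 8D AC C5 84 CA 88 F3 89 8B B0 F1 9E 97 93.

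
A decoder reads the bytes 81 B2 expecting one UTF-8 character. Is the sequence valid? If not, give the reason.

invalid (continuation byte with no leading byte)

Byte 0x81 = 10000001 has the form 10xxxxxx — a continuation byte — but there is no preceding leading byte.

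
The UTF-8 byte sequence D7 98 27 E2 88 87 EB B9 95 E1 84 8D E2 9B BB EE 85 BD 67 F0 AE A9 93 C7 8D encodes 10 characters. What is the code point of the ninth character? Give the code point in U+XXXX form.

Offset 0: leading byte 0xD7 = 11010111 → 2-byte char #1 = D7 98.
Offset 2: leading byte 0x27 = 00100111 → 1-byte char #2 = 27.
Offset 3: leading byte 0xE2 = 11100010 → 3-byte char #3 = E2 88 87.
Offset 6: leading byte 0xEB = 11101011 → 3-byte char #4 = EB B9 95.
Offset 9: leading byte 0xE1 = 11100001 → 3-byte char #5 = E1 84 8D.
Offset 12: leading byte 0xE2 = 11100010 → 3-byte char #6 = E2 9B BB.
Offset 15: leading byte 0xEE = 11101110 → 3-byte char #7 = EE 85 BD.
Offset 18: leading byte 0x67 = 01100111 → 1-byte char #8 = 67.
Offset 19: leading byte 0xF0 = 11110000 → 4-byte char #9 = F0 AE A9 93.
Leading byte 0xF0 = 11110000 matches 11110xxx → 4-byte sequence.
Byte 1: 0xF0 = 11110000, payload 000 (3 bits).
Byte 2: 0xAE = 10101110 (10xxxxxx ✓), payload 101110.
Byte 3: 0xA9 = 10101001 (10xxxxxx ✓), payload 101001.
Byte 4: 0x93 = 10010011 (10xxxxxx ✓), payload 010011.
Concatenate: 000101110101001010011 = 0x2EA53 (21 bits → U+2EA53).

U+2EA53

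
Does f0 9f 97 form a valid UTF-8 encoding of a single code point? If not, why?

Leading byte 0xF0 = 11110000 → 4-byte form, but only 3 bytes are present.

invalid (sequence truncated)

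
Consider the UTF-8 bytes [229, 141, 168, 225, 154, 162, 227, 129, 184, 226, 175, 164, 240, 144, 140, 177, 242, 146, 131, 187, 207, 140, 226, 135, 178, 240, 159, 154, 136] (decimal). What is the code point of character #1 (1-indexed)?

Offset 0: leading byte 0xE5 = 11100101 → 3-byte char #1 = E5 8D A8.
Leading byte 0xE5 = 11100101 matches 1110xxxx → 3-byte sequence.
Byte 1: 0xE5 = 11100101, payload 0101 (4 bits).
Byte 2: 0x8D = 10001101 (10xxxxxx ✓), payload 001101.
Byte 3: 0xA8 = 10101000 (10xxxxxx ✓), payload 101000.
Concatenate: 0101001101101000 = 0x5368 (16 bits → U+5368).

U+5368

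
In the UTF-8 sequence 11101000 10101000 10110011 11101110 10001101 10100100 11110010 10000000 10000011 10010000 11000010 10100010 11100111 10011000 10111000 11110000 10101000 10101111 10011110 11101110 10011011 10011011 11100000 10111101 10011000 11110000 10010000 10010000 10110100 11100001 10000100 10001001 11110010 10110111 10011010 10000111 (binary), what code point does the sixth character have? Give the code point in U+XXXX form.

U+28BDE

Offset 0: leading byte 0xE8 = 11101000 → 3-byte char #1 = E8 A8 B3.
Offset 3: leading byte 0xEE = 11101110 → 3-byte char #2 = EE 8D A4.
Offset 6: leading byte 0xF2 = 11110010 → 4-byte char #3 = F2 80 83 90.
Offset 10: leading byte 0xC2 = 11000010 → 2-byte char #4 = C2 A2.
Offset 12: leading byte 0xE7 = 11100111 → 3-byte char #5 = E7 98 B8.
Offset 15: leading byte 0xF0 = 11110000 → 4-byte char #6 = F0 A8 AF 9E.
Leading byte 0xF0 = 11110000 matches 11110xxx → 4-byte sequence.
Byte 1: 0xF0 = 11110000, payload 000 (3 bits).
Byte 2: 0xA8 = 10101000 (10xxxxxx ✓), payload 101000.
Byte 3: 0xAF = 10101111 (10xxxxxx ✓), payload 101111.
Byte 4: 0x9E = 10011110 (10xxxxxx ✓), payload 011110.
Concatenate: 000101000101111011110 = 0x28BDE (21 bits → U+28BDE).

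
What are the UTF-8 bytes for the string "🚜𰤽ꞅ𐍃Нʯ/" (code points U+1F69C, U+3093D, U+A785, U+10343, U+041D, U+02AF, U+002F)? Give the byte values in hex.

F0 9F 9A 9C F0 B0 A4 BD EA 9E 85 F0 90 8D 83 D0 9D CA AF 2F

U+1F69C: 4-byte form → F0 9F 9A 9C.
U+3093D: 4-byte form → F0 B0 A4 BD.
U+A785: 3-byte form → EA 9E 85.
U+10343: 4-byte form → F0 90 8D 83.
U+041D: 2-byte form → D0 9D.
U+02AF: 2-byte form → CA AF.
U+002F: 1-byte form → 2F.
Concatenated (20 bytes): F0 9F 9A 9C F0 B0 A4 BD EA 9E 85 F0 90 8D 83 D0 9D CA AF 2F.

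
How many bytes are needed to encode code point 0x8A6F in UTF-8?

3

U+8A6F = 0x8A6F. UTF-8 uses 1 byte below 0x80, 2 below 0x800, 3 below 0x10000, 4 up to 0x10FFFF. 0x8A6F is in U+0800–U+FFFF → 3 bytes.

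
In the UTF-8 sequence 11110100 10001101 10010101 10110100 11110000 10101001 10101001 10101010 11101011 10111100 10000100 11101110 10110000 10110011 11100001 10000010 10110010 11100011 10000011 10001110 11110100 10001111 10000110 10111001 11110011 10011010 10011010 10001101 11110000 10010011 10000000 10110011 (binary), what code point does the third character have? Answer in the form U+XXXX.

U+BF04

Offset 0: leading byte 0xF4 = 11110100 → 4-byte char #1 = F4 8D 95 B4.
Offset 4: leading byte 0xF0 = 11110000 → 4-byte char #2 = F0 A9 A9 AA.
Offset 8: leading byte 0xEB = 11101011 → 3-byte char #3 = EB BC 84.
Leading byte 0xEB = 11101011 matches 1110xxxx → 3-byte sequence.
Byte 1: 0xEB = 11101011, payload 1011 (4 bits).
Byte 2: 0xBC = 10111100 (10xxxxxx ✓), payload 111100.
Byte 3: 0x84 = 10000100 (10xxxxxx ✓), payload 000100.
Concatenate: 1011111100000100 = 0xBF04 (16 bits → U+BF04).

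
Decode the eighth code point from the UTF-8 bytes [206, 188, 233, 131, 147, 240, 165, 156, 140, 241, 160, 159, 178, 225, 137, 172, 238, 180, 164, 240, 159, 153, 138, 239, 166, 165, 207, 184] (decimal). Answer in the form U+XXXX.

Offset 0: leading byte 0xCE = 11001110 → 2-byte char #1 = CE BC.
Offset 2: leading byte 0xE9 = 11101001 → 3-byte char #2 = E9 83 93.
Offset 5: leading byte 0xF0 = 11110000 → 4-byte char #3 = F0 A5 9C 8C.
Offset 9: leading byte 0xF1 = 11110001 → 4-byte char #4 = F1 A0 9F B2.
Offset 13: leading byte 0xE1 = 11100001 → 3-byte char #5 = E1 89 AC.
Offset 16: leading byte 0xEE = 11101110 → 3-byte char #6 = EE B4 A4.
Offset 19: leading byte 0xF0 = 11110000 → 4-byte char #7 = F0 9F 99 8A.
Offset 23: leading byte 0xEF = 11101111 → 3-byte char #8 = EF A6 A5.
Leading byte 0xEF = 11101111 matches 1110xxxx → 3-byte sequence.
Byte 1: 0xEF = 11101111, payload 1111 (4 bits).
Byte 2: 0xA6 = 10100110 (10xxxxxx ✓), payload 100110.
Byte 3: 0xA5 = 10100101 (10xxxxxx ✓), payload 100101.
Concatenate: 1111100110100101 = 0xF9A5 (16 bits → U+F9A5).

U+F9A5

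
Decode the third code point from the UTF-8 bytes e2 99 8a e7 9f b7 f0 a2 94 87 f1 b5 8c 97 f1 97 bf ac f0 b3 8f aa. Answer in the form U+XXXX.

U+22507

Offset 0: leading byte 0xE2 = 11100010 → 3-byte char #1 = E2 99 8A.
Offset 3: leading byte 0xE7 = 11100111 → 3-byte char #2 = E7 9F B7.
Offset 6: leading byte 0xF0 = 11110000 → 4-byte char #3 = F0 A2 94 87.
Leading byte 0xF0 = 11110000 matches 11110xxx → 4-byte sequence.
Byte 1: 0xF0 = 11110000, payload 000 (3 bits).
Byte 2: 0xA2 = 10100010 (10xxxxxx ✓), payload 100010.
Byte 3: 0x94 = 10010100 (10xxxxxx ✓), payload 010100.
Byte 4: 0x87 = 10000111 (10xxxxxx ✓), payload 000111.
Concatenate: 000100010010100000111 = 0x22507 (21 bits → U+22507).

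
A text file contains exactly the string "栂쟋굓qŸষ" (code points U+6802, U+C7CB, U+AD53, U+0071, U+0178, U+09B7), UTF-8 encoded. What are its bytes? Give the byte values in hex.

U+6802: 3-byte form → E6 A0 82.
U+C7CB: 3-byte form → EC 9F 8B.
U+AD53: 3-byte form → EA B5 93.
U+0071: 1-byte form → 71.
U+0178: 2-byte form → C5 B8.
U+09B7: 3-byte form → E0 A6 B7.
Concatenated (15 bytes): E6 A0 82 EC 9F 8B EA B5 93 71 C5 B8 E0 A6 B7.

E6 A0 82 EC 9F 8B EA B5 93 71 C5 B8 E0 A6 B7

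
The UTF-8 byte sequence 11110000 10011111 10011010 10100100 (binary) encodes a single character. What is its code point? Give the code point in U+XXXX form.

Leading byte 0xF0 = 11110000 matches 11110xxx → 4-byte sequence.
Byte 1: 0xF0 = 11110000, payload 000 (3 bits).
Byte 2: 0x9F = 10011111 (10xxxxxx ✓), payload 011111.
Byte 3: 0x9A = 10011010 (10xxxxxx ✓), payload 011010.
Byte 4: 0xA4 = 10100100 (10xxxxxx ✓), payload 100100.
Concatenate: 000011111011010100100 = 0x1F6A4 (21 bits → U+1F6A4).

U+1F6A4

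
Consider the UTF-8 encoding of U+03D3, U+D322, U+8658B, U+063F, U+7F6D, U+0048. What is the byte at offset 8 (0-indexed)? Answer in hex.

U+03D3 → 2-byte form CF 93 at offsets 0–1.
U+D322 → 3-byte form ED 8C A2 at offsets 2–4.
U+8658B → 4-byte form F2 86 96 8B at offsets 5–8.
Offset 8 falls in char 3's range; it's byte 4 of F2 86 96 8B = 0x8B.

0x8B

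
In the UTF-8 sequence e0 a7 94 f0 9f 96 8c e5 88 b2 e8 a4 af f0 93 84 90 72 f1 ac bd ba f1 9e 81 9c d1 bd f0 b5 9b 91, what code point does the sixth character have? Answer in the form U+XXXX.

U+0072

Offset 0: leading byte 0xE0 = 11100000 → 3-byte char #1 = E0 A7 94.
Offset 3: leading byte 0xF0 = 11110000 → 4-byte char #2 = F0 9F 96 8C.
Offset 7: leading byte 0xE5 = 11100101 → 3-byte char #3 = E5 88 B2.
Offset 10: leading byte 0xE8 = 11101000 → 3-byte char #4 = E8 A4 AF.
Offset 13: leading byte 0xF0 = 11110000 → 4-byte char #5 = F0 93 84 90.
Offset 17: leading byte 0x72 = 01110010 → 1-byte char #6 = 72.
Leading byte 0x72 = 01110010 matches 0xxxxxxx → 1-byte sequence.
Byte 1: 0x72 = 01110010, payload 1110010 (7 bits).
Concatenate: 1110010 = 0x72 (7 bits → U+0072).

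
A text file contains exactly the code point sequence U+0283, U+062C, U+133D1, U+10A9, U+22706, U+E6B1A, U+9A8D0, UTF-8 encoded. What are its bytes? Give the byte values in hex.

CA 83 D8 AC F0 93 8F 91 E1 82 A9 F0 A2 9C 86 F3 A6 AC 9A F2 9A A3 90

U+0283: 2-byte form → CA 83.
U+062C: 2-byte form → D8 AC.
U+133D1: 4-byte form → F0 93 8F 91.
U+10A9: 3-byte form → E1 82 A9.
U+22706: 4-byte form → F0 A2 9C 86.
U+E6B1A: 4-byte form → F3 A6 AC 9A.
U+9A8D0: 4-byte form → F2 9A A3 90.
Concatenated (23 bytes): CA 83 D8 AC F0 93 8F 91 E1 82 A9 F0 A2 9C 86 F3 A6 AC 9A F2 9A A3 90.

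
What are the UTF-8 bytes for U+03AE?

CE AE

U+03AE = 0x3AE = 942 decimal. In range U+0080–U+07FF → 2-byte form: 110xxxxx 10xxxxxx.
Binary (11 bits): 01110101110.
Split 5+6: 01110 | 101110.
Byte 1: 11001110 = 0xCE.
Byte 2: 10101110 = 0xAE.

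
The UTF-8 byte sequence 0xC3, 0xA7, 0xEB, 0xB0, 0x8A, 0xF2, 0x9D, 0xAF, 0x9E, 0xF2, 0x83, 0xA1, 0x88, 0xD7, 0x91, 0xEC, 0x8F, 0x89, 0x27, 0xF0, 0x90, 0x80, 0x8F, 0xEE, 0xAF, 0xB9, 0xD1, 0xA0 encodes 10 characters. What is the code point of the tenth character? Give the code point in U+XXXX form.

Offset 0: leading byte 0xC3 = 11000011 → 2-byte char #1 = C3 A7.
Offset 2: leading byte 0xEB = 11101011 → 3-byte char #2 = EB B0 8A.
Offset 5: leading byte 0xF2 = 11110010 → 4-byte char #3 = F2 9D AF 9E.
Offset 9: leading byte 0xF2 = 11110010 → 4-byte char #4 = F2 83 A1 88.
Offset 13: leading byte 0xD7 = 11010111 → 2-byte char #5 = D7 91.
Offset 15: leading byte 0xEC = 11101100 → 3-byte char #6 = EC 8F 89.
Offset 18: leading byte 0x27 = 00100111 → 1-byte char #7 = 27.
Offset 19: leading byte 0xF0 = 11110000 → 4-byte char #8 = F0 90 80 8F.
Offset 23: leading byte 0xEE = 11101110 → 3-byte char #9 = EE AF B9.
Offset 26: leading byte 0xD1 = 11010001 → 2-byte char #10 = D1 A0.
Leading byte 0xD1 = 11010001 matches 110xxxxx → 2-byte sequence.
Byte 1: 0xD1 = 11010001, payload 10001 (5 bits).
Byte 2: 0xA0 = 10100000 (10xxxxxx ✓), payload 100000.
Concatenate: 10001100000 = 0x460 (11 bits → U+0460).

U+0460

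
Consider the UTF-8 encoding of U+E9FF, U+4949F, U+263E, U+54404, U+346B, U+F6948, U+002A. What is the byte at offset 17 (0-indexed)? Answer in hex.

0xF3

U+E9FF → 3-byte form EE A7 BF at offsets 0–2.
U+4949F → 4-byte form F1 89 92 9F at offsets 3–6.
U+263E → 3-byte form E2 98 BE at offsets 7–9.
U+54404 → 4-byte form F1 94 90 84 at offsets 10–13.
U+346B → 3-byte form E3 91 AB at offsets 14–16.
U+F6948 → 4-byte form F3 B6 A5 88 at offsets 17–20.
Offset 17 falls in char 6's range; it's byte 1 of F3 B6 A5 88 = 0xF3.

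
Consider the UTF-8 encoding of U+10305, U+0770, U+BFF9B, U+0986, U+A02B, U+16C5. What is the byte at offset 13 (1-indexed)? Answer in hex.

1-indexed offset 13 is 0-indexed offset 12.
U+10305 → 4-byte form F0 90 8C 85 at offsets 0–3.
U+0770 → 2-byte form DD B0 at offsets 4–5.
U+BFF9B → 4-byte form F2 BF BE 9B at offsets 6–9.
U+0986 → 3-byte form E0 A6 86 at offsets 10–12.
Offset 12 falls in char 4's range; it's byte 3 of E0 A6 86 = 0x86.

0x86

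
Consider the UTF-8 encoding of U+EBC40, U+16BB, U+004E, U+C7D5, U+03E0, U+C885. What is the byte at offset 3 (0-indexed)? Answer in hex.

U+EBC40 → 4-byte form F3 AB B1 80 at offsets 0–3.
Offset 3 falls in char 1's range; it's byte 4 of F3 AB B1 80 = 0x80.

0x80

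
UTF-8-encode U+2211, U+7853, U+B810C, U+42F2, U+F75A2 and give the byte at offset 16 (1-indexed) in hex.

0x96

1-indexed offset 16 is 0-indexed offset 15.
U+2211 → 3-byte form E2 88 91 at offsets 0–2.
U+7853 → 3-byte form E7 A1 93 at offsets 3–5.
U+B810C → 4-byte form F2 B8 84 8C at offsets 6–9.
U+42F2 → 3-byte form E4 8B B2 at offsets 10–12.
U+F75A2 → 4-byte form F3 B7 96 A2 at offsets 13–16.
Offset 15 falls in char 5's range; it's byte 3 of F3 B7 96 A2 = 0x96.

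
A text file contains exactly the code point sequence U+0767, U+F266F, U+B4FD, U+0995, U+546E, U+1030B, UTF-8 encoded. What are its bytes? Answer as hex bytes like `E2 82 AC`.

U+0767: 2-byte form → DD A7.
U+F266F: 4-byte form → F3 B2 99 AF.
U+B4FD: 3-byte form → EB 93 BD.
U+0995: 3-byte form → E0 A6 95.
U+546E: 3-byte form → E5 91 AE.
U+1030B: 4-byte form → F0 90 8C 8B.
Concatenated (19 bytes): DD A7 F3 B2 99 AF EB 93 BD E0 A6 95 E5 91 AE F0 90 8C 8B.

DD A7 F3 B2 99 AF EB 93 BD E0 A6 95 E5 91 AE F0 90 8C 8B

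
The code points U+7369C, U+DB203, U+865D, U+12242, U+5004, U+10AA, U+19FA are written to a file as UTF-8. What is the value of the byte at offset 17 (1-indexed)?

0x80

1-indexed offset 17 is 0-indexed offset 16.
U+7369C → 4-byte form F1 B3 9A 9C at offsets 0–3.
U+DB203 → 4-byte form F3 9B 88 83 at offsets 4–7.
U+865D → 3-byte form E8 99 9D at offsets 8–10.
U+12242 → 4-byte form F0 92 89 82 at offsets 11–14.
U+5004 → 3-byte form E5 80 84 at offsets 15–17.
Offset 16 falls in char 5's range; it's byte 2 of E5 80 84 = 0x80.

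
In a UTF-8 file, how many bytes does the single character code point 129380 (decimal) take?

4

U+1F964 = 0x1F964. UTF-8 uses 1 byte below 0x80, 2 below 0x800, 3 below 0x10000, 4 up to 0x10FFFF. 0x1F964 is in U+10000–U+10FFFF → 4 bytes.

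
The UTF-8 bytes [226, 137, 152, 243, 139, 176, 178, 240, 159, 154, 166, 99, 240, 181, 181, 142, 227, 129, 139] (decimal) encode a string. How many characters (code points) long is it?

Byte at offset 0: 0xE2 = 11100010 → 3-byte char (#1). Advance 3.
Byte at offset 3: 0xF3 = 11110011 → 4-byte char (#2). Advance 4.
Byte at offset 7: 0xF0 = 11110000 → 4-byte char (#3). Advance 4.
Byte at offset 11: 0x63 = 01100011 → 1-byte char (#4). Advance 1.
Byte at offset 12: 0xF0 = 11110000 → 4-byte char (#5). Advance 4.
Byte at offset 16: 0xE3 = 11100011 → 3-byte char (#6). Advance 3.
Reached end at offset 19 after 6 code points.

6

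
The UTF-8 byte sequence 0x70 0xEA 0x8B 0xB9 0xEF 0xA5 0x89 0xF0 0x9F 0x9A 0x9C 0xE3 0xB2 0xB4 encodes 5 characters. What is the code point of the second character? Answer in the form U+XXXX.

Offset 0: leading byte 0x70 = 01110000 → 1-byte char #1 = 70.
Offset 1: leading byte 0xEA = 11101010 → 3-byte char #2 = EA 8B B9.
Leading byte 0xEA = 11101010 matches 1110xxxx → 3-byte sequence.
Byte 1: 0xEA = 11101010, payload 1010 (4 bits).
Byte 2: 0x8B = 10001011 (10xxxxxx ✓), payload 001011.
Byte 3: 0xB9 = 10111001 (10xxxxxx ✓), payload 111001.
Concatenate: 1010001011111001 = 0xA2F9 (16 bits → U+A2F9).

U+A2F9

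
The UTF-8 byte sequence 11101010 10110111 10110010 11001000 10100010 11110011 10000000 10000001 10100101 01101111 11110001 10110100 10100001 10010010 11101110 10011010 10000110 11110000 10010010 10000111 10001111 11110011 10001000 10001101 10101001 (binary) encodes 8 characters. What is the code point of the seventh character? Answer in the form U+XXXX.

Offset 0: leading byte 0xEA = 11101010 → 3-byte char #1 = EA B7 B2.
Offset 3: leading byte 0xC8 = 11001000 → 2-byte char #2 = C8 A2.
Offset 5: leading byte 0xF3 = 11110011 → 4-byte char #3 = F3 80 81 A5.
Offset 9: leading byte 0x6F = 01101111 → 1-byte char #4 = 6F.
Offset 10: leading byte 0xF1 = 11110001 → 4-byte char #5 = F1 B4 A1 92.
Offset 14: leading byte 0xEE = 11101110 → 3-byte char #6 = EE 9A 86.
Offset 17: leading byte 0xF0 = 11110000 → 4-byte char #7 = F0 92 87 8F.
Leading byte 0xF0 = 11110000 matches 11110xxx → 4-byte sequence.
Byte 1: 0xF0 = 11110000, payload 000 (3 bits).
Byte 2: 0x92 = 10010010 (10xxxxxx ✓), payload 010010.
Byte 3: 0x87 = 10000111 (10xxxxxx ✓), payload 000111.
Byte 4: 0x8F = 10001111 (10xxxxxx ✓), payload 001111.
Concatenate: 000010010000111001111 = 0x121CF (21 bits → U+121CF).

U+121CF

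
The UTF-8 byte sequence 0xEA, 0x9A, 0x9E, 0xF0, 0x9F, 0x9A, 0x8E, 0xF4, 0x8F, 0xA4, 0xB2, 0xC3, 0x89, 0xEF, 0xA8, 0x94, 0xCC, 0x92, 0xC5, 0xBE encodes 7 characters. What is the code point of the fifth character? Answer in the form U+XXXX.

U+FA14

Offset 0: leading byte 0xEA = 11101010 → 3-byte char #1 = EA 9A 9E.
Offset 3: leading byte 0xF0 = 11110000 → 4-byte char #2 = F0 9F 9A 8E.
Offset 7: leading byte 0xF4 = 11110100 → 4-byte char #3 = F4 8F A4 B2.
Offset 11: leading byte 0xC3 = 11000011 → 2-byte char #4 = C3 89.
Offset 13: leading byte 0xEF = 11101111 → 3-byte char #5 = EF A8 94.
Leading byte 0xEF = 11101111 matches 1110xxxx → 3-byte sequence.
Byte 1: 0xEF = 11101111, payload 1111 (4 bits).
Byte 2: 0xA8 = 10101000 (10xxxxxx ✓), payload 101000.
Byte 3: 0x94 = 10010100 (10xxxxxx ✓), payload 010100.
Concatenate: 1111101000010100 = 0xFA14 (16 bits → U+FA14).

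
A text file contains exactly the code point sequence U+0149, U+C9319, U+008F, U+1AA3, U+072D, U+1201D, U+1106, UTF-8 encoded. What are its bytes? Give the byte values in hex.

C5 89 F3 89 8C 99 C2 8F E1 AA A3 DC AD F0 92 80 9D E1 84 86

U+0149: 2-byte form → C5 89.
U+C9319: 4-byte form → F3 89 8C 99.
U+008F: 2-byte form → C2 8F.
U+1AA3: 3-byte form → E1 AA A3.
U+072D: 2-byte form → DC AD.
U+1201D: 4-byte form → F0 92 80 9D.
U+1106: 3-byte form → E1 84 86.
Concatenated (20 bytes): C5 89 F3 89 8C 99 C2 8F E1 AA A3 DC AD F0 92 80 9D E1 84 86.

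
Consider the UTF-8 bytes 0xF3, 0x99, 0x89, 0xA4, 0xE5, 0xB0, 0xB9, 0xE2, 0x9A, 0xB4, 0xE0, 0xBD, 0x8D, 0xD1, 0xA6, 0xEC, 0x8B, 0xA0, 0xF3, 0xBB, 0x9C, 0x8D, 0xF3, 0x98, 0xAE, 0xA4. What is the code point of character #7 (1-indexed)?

U+FB70D

Offset 0: leading byte 0xF3 = 11110011 → 4-byte char #1 = F3 99 89 A4.
Offset 4: leading byte 0xE5 = 11100101 → 3-byte char #2 = E5 B0 B9.
Offset 7: leading byte 0xE2 = 11100010 → 3-byte char #3 = E2 9A B4.
Offset 10: leading byte 0xE0 = 11100000 → 3-byte char #4 = E0 BD 8D.
Offset 13: leading byte 0xD1 = 11010001 → 2-byte char #5 = D1 A6.
Offset 15: leading byte 0xEC = 11101100 → 3-byte char #6 = EC 8B A0.
Offset 18: leading byte 0xF3 = 11110011 → 4-byte char #7 = F3 BB 9C 8D.
Leading byte 0xF3 = 11110011 matches 11110xxx → 4-byte sequence.
Byte 1: 0xF3 = 11110011, payload 011 (3 bits).
Byte 2: 0xBB = 10111011 (10xxxxxx ✓), payload 111011.
Byte 3: 0x9C = 10011100 (10xxxxxx ✓), payload 011100.
Byte 4: 0x8D = 10001101 (10xxxxxx ✓), payload 001101.
Concatenate: 011111011011100001101 = 0xFB70D (21 bits → U+FB70D).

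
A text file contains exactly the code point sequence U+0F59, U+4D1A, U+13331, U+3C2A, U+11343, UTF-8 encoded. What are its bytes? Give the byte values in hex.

U+0F59: 3-byte form → E0 BD 99.
U+4D1A: 3-byte form → E4 B4 9A.
U+13331: 4-byte form → F0 93 8C B1.
U+3C2A: 3-byte form → E3 B0 AA.
U+11343: 4-byte form → F0 91 8D 83.
Concatenated (17 bytes): E0 BD 99 E4 B4 9A F0 93 8C B1 E3 B0 AA F0 91 8D 83.

E0 BD 99 E4 B4 9A F0 93 8C B1 E3 B0 AA F0 91 8D 83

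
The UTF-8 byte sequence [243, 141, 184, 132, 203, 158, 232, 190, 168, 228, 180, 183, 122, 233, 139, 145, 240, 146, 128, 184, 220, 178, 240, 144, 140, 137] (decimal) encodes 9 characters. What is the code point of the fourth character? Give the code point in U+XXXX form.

Offset 0: leading byte 0xF3 = 11110011 → 4-byte char #1 = F3 8D B8 84.
Offset 4: leading byte 0xCB = 11001011 → 2-byte char #2 = CB 9E.
Offset 6: leading byte 0xE8 = 11101000 → 3-byte char #3 = E8 BE A8.
Offset 9: leading byte 0xE4 = 11100100 → 3-byte char #4 = E4 B4 B7.
Leading byte 0xE4 = 11100100 matches 1110xxxx → 3-byte sequence.
Byte 1: 0xE4 = 11100100, payload 0100 (4 bits).
Byte 2: 0xB4 = 10110100 (10xxxxxx ✓), payload 110100.
Byte 3: 0xB7 = 10110111 (10xxxxxx ✓), payload 110111.
Concatenate: 0100110100110111 = 0x4D37 (16 bits → U+4D37).

U+4D37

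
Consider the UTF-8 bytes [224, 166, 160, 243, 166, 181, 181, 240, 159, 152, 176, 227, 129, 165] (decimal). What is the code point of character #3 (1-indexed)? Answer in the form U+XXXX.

U+1F630

Offset 0: leading byte 0xE0 = 11100000 → 3-byte char #1 = E0 A6 A0.
Offset 3: leading byte 0xF3 = 11110011 → 4-byte char #2 = F3 A6 B5 B5.
Offset 7: leading byte 0xF0 = 11110000 → 4-byte char #3 = F0 9F 98 B0.
Leading byte 0xF0 = 11110000 matches 11110xxx → 4-byte sequence.
Byte 1: 0xF0 = 11110000, payload 000 (3 bits).
Byte 2: 0x9F = 10011111 (10xxxxxx ✓), payload 011111.
Byte 3: 0x98 = 10011000 (10xxxxxx ✓), payload 011000.
Byte 4: 0xB0 = 10110000 (10xxxxxx ✓), payload 110000.
Concatenate: 000011111011000110000 = 0x1F630 (21 bits → U+1F630).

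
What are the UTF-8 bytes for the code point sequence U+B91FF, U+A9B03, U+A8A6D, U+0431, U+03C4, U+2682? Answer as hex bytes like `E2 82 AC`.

F2 B9 87 BF F2 A9 AC 83 F2 A8 A9 AD D0 B1 CF 84 E2 9A 82

U+B91FF: 4-byte form → F2 B9 87 BF.
U+A9B03: 4-byte form → F2 A9 AC 83.
U+A8A6D: 4-byte form → F2 A8 A9 AD.
U+0431: 2-byte form → D0 B1.
U+03C4: 2-byte form → CF 84.
U+2682: 3-byte form → E2 9A 82.
Concatenated (19 bytes): F2 B9 87 BF F2 A9 AC 83 F2 A8 A9 AD D0 B1 CF 84 E2 9A 82.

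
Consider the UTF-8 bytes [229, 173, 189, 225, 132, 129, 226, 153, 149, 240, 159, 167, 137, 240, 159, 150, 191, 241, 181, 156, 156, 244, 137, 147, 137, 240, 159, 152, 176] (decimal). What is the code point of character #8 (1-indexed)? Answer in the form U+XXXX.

Offset 0: leading byte 0xE5 = 11100101 → 3-byte char #1 = E5 AD BD.
Offset 3: leading byte 0xE1 = 11100001 → 3-byte char #2 = E1 84 81.
Offset 6: leading byte 0xE2 = 11100010 → 3-byte char #3 = E2 99 95.
Offset 9: leading byte 0xF0 = 11110000 → 4-byte char #4 = F0 9F A7 89.
Offset 13: leading byte 0xF0 = 11110000 → 4-byte char #5 = F0 9F 96 BF.
Offset 17: leading byte 0xF1 = 11110001 → 4-byte char #6 = F1 B5 9C 9C.
Offset 21: leading byte 0xF4 = 11110100 → 4-byte char #7 = F4 89 93 89.
Offset 25: leading byte 0xF0 = 11110000 → 4-byte char #8 = F0 9F 98 B0.
Leading byte 0xF0 = 11110000 matches 11110xxx → 4-byte sequence.
Byte 1: 0xF0 = 11110000, payload 000 (3 bits).
Byte 2: 0x9F = 10011111 (10xxxxxx ✓), payload 011111.
Byte 3: 0x98 = 10011000 (10xxxxxx ✓), payload 011000.
Byte 4: 0xB0 = 10110000 (10xxxxxx ✓), payload 110000.
Concatenate: 000011111011000110000 = 0x1F630 (21 bits → U+1F630).

U+1F630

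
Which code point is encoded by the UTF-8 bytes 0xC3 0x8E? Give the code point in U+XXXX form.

U+00CE

Leading byte 0xC3 = 11000011 matches 110xxxxx → 2-byte sequence.
Byte 1: 0xC3 = 11000011, payload 00011 (5 bits).
Byte 2: 0x8E = 10001110 (10xxxxxx ✓), payload 001110.
Concatenate: 00011001110 = 0xCE (11 bits → U+00CE).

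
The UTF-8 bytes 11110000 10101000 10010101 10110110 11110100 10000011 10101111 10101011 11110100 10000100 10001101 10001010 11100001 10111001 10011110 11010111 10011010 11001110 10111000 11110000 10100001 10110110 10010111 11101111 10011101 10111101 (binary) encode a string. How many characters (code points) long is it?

8

Byte at offset 0: 0xF0 = 11110000 → 4-byte char (#1). Advance 4.
Byte at offset 4: 0xF4 = 11110100 → 4-byte char (#2). Advance 4.
Byte at offset 8: 0xF4 = 11110100 → 4-byte char (#3). Advance 4.
Byte at offset 12: 0xE1 = 11100001 → 3-byte char (#4). Advance 3.
Byte at offset 15: 0xD7 = 11010111 → 2-byte char (#5). Advance 2.
Byte at offset 17: 0xCE = 11001110 → 2-byte char (#6). Advance 2.
Byte at offset 19: 0xF0 = 11110000 → 4-byte char (#7). Advance 4.
Byte at offset 23: 0xEF = 11101111 → 3-byte char (#8). Advance 3.
Reached end at offset 26 after 8 code points.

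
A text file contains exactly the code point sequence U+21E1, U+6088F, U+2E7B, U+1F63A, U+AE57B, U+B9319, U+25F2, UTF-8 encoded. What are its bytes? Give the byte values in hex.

E2 87 A1 F1 A0 A2 8F E2 B9 BB F0 9F 98 BA F2 AE 95 BB F2 B9 8C 99 E2 97 B2

U+21E1: 3-byte form → E2 87 A1.
U+6088F: 4-byte form → F1 A0 A2 8F.
U+2E7B: 3-byte form → E2 B9 BB.
U+1F63A: 4-byte form → F0 9F 98 BA.
U+AE57B: 4-byte form → F2 AE 95 BB.
U+B9319: 4-byte form → F2 B9 8C 99.
U+25F2: 3-byte form → E2 97 B2.
Concatenated (25 bytes): E2 87 A1 F1 A0 A2 8F E2 B9 BB F0 9F 98 BA F2 AE 95 BB F2 B9 8C 99 E2 97 B2.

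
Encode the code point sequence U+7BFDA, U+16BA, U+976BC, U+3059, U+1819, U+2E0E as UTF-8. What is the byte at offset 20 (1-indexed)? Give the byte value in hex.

0x8E

1-indexed offset 20 is 0-indexed offset 19.
U+7BFDA → 4-byte form F1 BB BF 9A at offsets 0–3.
U+16BA → 3-byte form E1 9A BA at offsets 4–6.
U+976BC → 4-byte form F2 97 9A BC at offsets 7–10.
U+3059 → 3-byte form E3 81 99 at offsets 11–13.
U+1819 → 3-byte form E1 A0 99 at offsets 14–16.
U+2E0E → 3-byte form E2 B8 8E at offsets 17–19.
Offset 19 falls in char 6's range; it's byte 3 of E2 B8 8E = 0x8E.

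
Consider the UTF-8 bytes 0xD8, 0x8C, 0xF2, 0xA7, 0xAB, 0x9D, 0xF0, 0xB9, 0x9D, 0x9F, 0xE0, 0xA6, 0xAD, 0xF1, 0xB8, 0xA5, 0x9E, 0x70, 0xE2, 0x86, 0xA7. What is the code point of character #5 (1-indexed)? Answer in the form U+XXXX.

U+7895E

Offset 0: leading byte 0xD8 = 11011000 → 2-byte char #1 = D8 8C.
Offset 2: leading byte 0xF2 = 11110010 → 4-byte char #2 = F2 A7 AB 9D.
Offset 6: leading byte 0xF0 = 11110000 → 4-byte char #3 = F0 B9 9D 9F.
Offset 10: leading byte 0xE0 = 11100000 → 3-byte char #4 = E0 A6 AD.
Offset 13: leading byte 0xF1 = 11110001 → 4-byte char #5 = F1 B8 A5 9E.
Leading byte 0xF1 = 11110001 matches 11110xxx → 4-byte sequence.
Byte 1: 0xF1 = 11110001, payload 001 (3 bits).
Byte 2: 0xB8 = 10111000 (10xxxxxx ✓), payload 111000.
Byte 3: 0xA5 = 10100101 (10xxxxxx ✓), payload 100101.
Byte 4: 0x9E = 10011110 (10xxxxxx ✓), payload 011110.
Concatenate: 001111000100101011110 = 0x7895E (21 bits → U+7895E).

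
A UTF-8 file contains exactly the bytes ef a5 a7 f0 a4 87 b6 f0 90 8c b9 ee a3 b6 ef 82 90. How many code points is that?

5

Byte at offset 0: 0xEF = 11101111 → 3-byte char (#1). Advance 3.
Byte at offset 3: 0xF0 = 11110000 → 4-byte char (#2). Advance 4.
Byte at offset 7: 0xF0 = 11110000 → 4-byte char (#3). Advance 4.
Byte at offset 11: 0xEE = 11101110 → 3-byte char (#4). Advance 3.
Byte at offset 14: 0xEF = 11101111 → 3-byte char (#5). Advance 3.
Reached end at offset 17 after 5 code points.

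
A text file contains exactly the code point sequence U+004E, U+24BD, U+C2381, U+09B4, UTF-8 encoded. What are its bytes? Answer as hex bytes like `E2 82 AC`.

4E E2 92 BD F3 82 8E 81 E0 A6 B4

U+004E: 1-byte form → 4E.
U+24BD: 3-byte form → E2 92 BD.
U+C2381: 4-byte form → F3 82 8E 81.
U+09B4: 3-byte form → E0 A6 B4.
Concatenated (11 bytes): 4E E2 92 BD F3 82 8E 81 E0 A6 B4.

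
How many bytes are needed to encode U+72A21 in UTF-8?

U+72A21 = 0x72A21. UTF-8 uses 1 byte below 0x80, 2 below 0x800, 3 below 0x10000, 4 up to 0x10FFFF. 0x72A21 is in U+10000–U+10FFFF → 4 bytes.

4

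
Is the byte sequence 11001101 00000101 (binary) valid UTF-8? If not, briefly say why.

invalid (non-continuation byte where continuation expected)

Leading byte 0xCD = 11001101 → 2-byte form.
Byte 2 is 0x05 = 00000101, which is not 10xxxxxx — expected a continuation byte.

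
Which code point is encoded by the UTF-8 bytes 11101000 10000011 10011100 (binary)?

Leading byte 0xE8 = 11101000 matches 1110xxxx → 3-byte sequence.
Byte 1: 0xE8 = 11101000, payload 1000 (4 bits).
Byte 2: 0x83 = 10000011 (10xxxxxx ✓), payload 000011.
Byte 3: 0x9C = 10011100 (10xxxxxx ✓), payload 011100.
Concatenate: 1000000011011100 = 0x80DC (16 bits → U+80DC).

U+80DC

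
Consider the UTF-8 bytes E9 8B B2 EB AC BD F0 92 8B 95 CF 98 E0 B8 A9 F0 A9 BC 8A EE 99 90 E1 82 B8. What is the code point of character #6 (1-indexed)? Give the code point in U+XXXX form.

Offset 0: leading byte 0xE9 = 11101001 → 3-byte char #1 = E9 8B B2.
Offset 3: leading byte 0xEB = 11101011 → 3-byte char #2 = EB AC BD.
Offset 6: leading byte 0xF0 = 11110000 → 4-byte char #3 = F0 92 8B 95.
Offset 10: leading byte 0xCF = 11001111 → 2-byte char #4 = CF 98.
Offset 12: leading byte 0xE0 = 11100000 → 3-byte char #5 = E0 B8 A9.
Offset 15: leading byte 0xF0 = 11110000 → 4-byte char #6 = F0 A9 BC 8A.
Leading byte 0xF0 = 11110000 matches 11110xxx → 4-byte sequence.
Byte 1: 0xF0 = 11110000, payload 000 (3 bits).
Byte 2: 0xA9 = 10101001 (10xxxxxx ✓), payload 101001.
Byte 3: 0xBC = 10111100 (10xxxxxx ✓), payload 111100.
Byte 4: 0x8A = 10001010 (10xxxxxx ✓), payload 001010.
Concatenate: 000101001111100001010 = 0x29F0A (21 bits → U+29F0A).

U+29F0A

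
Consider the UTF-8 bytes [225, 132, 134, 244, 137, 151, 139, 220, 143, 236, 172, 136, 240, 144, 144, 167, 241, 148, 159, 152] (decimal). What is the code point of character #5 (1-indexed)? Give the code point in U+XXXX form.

Offset 0: leading byte 0xE1 = 11100001 → 3-byte char #1 = E1 84 86.
Offset 3: leading byte 0xF4 = 11110100 → 4-byte char #2 = F4 89 97 8B.
Offset 7: leading byte 0xDC = 11011100 → 2-byte char #3 = DC 8F.
Offset 9: leading byte 0xEC = 11101100 → 3-byte char #4 = EC AC 88.
Offset 12: leading byte 0xF0 = 11110000 → 4-byte char #5 = F0 90 90 A7.
Leading byte 0xF0 = 11110000 matches 11110xxx → 4-byte sequence.
Byte 1: 0xF0 = 11110000, payload 000 (3 bits).
Byte 2: 0x90 = 10010000 (10xxxxxx ✓), payload 010000.
Byte 3: 0x90 = 10010000 (10xxxxxx ✓), payload 010000.
Byte 4: 0xA7 = 10100111 (10xxxxxx ✓), payload 100111.
Concatenate: 000010000010000100111 = 0x10427 (21 bits → U+10427).

U+10427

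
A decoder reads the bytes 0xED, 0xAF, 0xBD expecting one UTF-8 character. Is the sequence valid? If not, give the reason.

invalid (encodes a surrogate (U+D800–U+DFFF))

Structurally a 3-byte sequence; payload = 0xDBFD.
But 0xDBFD is in U+D800–U+DFFF, the surrogate range. Surrogates are not Unicode scalar values and are forbidden in UTF-8.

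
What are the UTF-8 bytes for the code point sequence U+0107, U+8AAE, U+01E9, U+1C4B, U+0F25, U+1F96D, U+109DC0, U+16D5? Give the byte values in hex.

U+0107: 2-byte form → C4 87.
U+8AAE: 3-byte form → E8 AA AE.
U+01E9: 2-byte form → C7 A9.
U+1C4B: 3-byte form → E1 B1 8B.
U+0F25: 3-byte form → E0 BC A5.
U+1F96D: 4-byte form → F0 9F A5 AD.
U+109DC0: 4-byte form → F4 89 B7 80.
U+16D5: 3-byte form → E1 9B 95.
Concatenated (24 bytes): C4 87 E8 AA AE C7 A9 E1 B1 8B E0 BC A5 F0 9F A5 AD F4 89 B7 80 E1 9B 95.

C4 87 E8 AA AE C7 A9 E1 B1 8B E0 BC A5 F0 9F A5 AD F4 89 B7 80 E1 9B 95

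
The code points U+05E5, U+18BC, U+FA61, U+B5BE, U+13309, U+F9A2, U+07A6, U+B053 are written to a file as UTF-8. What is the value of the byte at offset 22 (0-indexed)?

0x93

U+05E5 → 2-byte form D7 A5 at offsets 0–1.
U+18BC → 3-byte form E1 A2 BC at offsets 2–4.
U+FA61 → 3-byte form EF A9 A1 at offsets 5–7.
U+B5BE → 3-byte form EB 96 BE at offsets 8–10.
U+13309 → 4-byte form F0 93 8C 89 at offsets 11–14.
U+F9A2 → 3-byte form EF A6 A2 at offsets 15–17.
U+07A6 → 2-byte form DE A6 at offsets 18–19.
U+B053 → 3-byte form EB 81 93 at offsets 20–22.
Offset 22 falls in char 8's range; it's byte 3 of EB 81 93 = 0x93.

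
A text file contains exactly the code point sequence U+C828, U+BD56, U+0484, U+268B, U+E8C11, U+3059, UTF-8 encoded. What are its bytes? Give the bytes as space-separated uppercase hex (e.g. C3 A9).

EC A0 A8 EB B5 96 D2 84 E2 9A 8B F3 A8 B0 91 E3 81 99

U+C828: 3-byte form → EC A0 A8.
U+BD56: 3-byte form → EB B5 96.
U+0484: 2-byte form → D2 84.
U+268B: 3-byte form → E2 9A 8B.
U+E8C11: 4-byte form → F3 A8 B0 91.
U+3059: 3-byte form → E3 81 99.
Concatenated (18 bytes): EC A0 A8 EB B5 96 D2 84 E2 9A 8B F3 A8 B0 91 E3 81 99.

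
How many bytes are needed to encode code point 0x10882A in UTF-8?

4

U+10882A = 0x10882A. UTF-8 uses 1 byte below 0x80, 2 below 0x800, 3 below 0x10000, 4 up to 0x10FFFF. 0x10882A is in U+10000–U+10FFFF → 4 bytes.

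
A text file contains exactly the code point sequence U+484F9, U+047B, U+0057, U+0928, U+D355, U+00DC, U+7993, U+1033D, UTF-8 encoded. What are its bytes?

U+484F9: 4-byte form → F1 88 93 B9.
U+047B: 2-byte form → D1 BB.
U+0057: 1-byte form → 57.
U+0928: 3-byte form → E0 A4 A8.
U+D355: 3-byte form → ED 8D 95.
U+00DC: 2-byte form → C3 9C.
U+7993: 3-byte form → E7 A6 93.
U+1033D: 4-byte form → F0 90 8C BD.
Concatenated (22 bytes): F1 88 93 B9 D1 BB 57 E0 A4 A8 ED 8D 95 C3 9C E7 A6 93 F0 90 8C BD.

F1 88 93 B9 D1 BB 57 E0 A4 A8 ED 8D 95 C3 9C E7 A6 93 F0 90 8C BD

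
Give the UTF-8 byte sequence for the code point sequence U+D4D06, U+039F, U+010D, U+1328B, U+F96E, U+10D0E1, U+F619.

U+D4D06: 4-byte form → F3 94 B4 86.
U+039F: 2-byte form → CE 9F.
U+010D: 2-byte form → C4 8D.
U+1328B: 4-byte form → F0 93 8A 8B.
U+F96E: 3-byte form → EF A5 AE.
U+10D0E1: 4-byte form → F4 8D 83 A1.
U+F619: 3-byte form → EF 98 99.
Concatenated (22 bytes): F3 94 B4 86 CE 9F C4 8D F0 93 8A 8B EF A5 AE F4 8D 83 A1 EF 98 99.

F3 94 B4 86 CE 9F C4 8D F0 93 8A 8B EF A5 AE F4 8D 83 A1 EF 98 99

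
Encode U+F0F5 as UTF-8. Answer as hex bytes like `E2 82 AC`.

EF 83 B5

U+F0F5 = 0xF0F5 = 61685 decimal. In range U+0800–U+FFFF → 3-byte form: 1110xxxx 10xxxxxx 10xxxxxx.
Binary (16 bits): 1111000011110101.
Split 4+6+6: 1111 | 000011 | 110101.
Byte 1: 11101111 = 0xEF.
Byte 2: 10000011 = 0x83.
Byte 3: 10110101 = 0xB5.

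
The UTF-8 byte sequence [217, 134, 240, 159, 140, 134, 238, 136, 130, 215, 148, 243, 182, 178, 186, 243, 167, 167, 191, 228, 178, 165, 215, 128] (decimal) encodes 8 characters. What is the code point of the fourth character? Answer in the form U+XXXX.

U+05D4

Offset 0: leading byte 0xD9 = 11011001 → 2-byte char #1 = D9 86.
Offset 2: leading byte 0xF0 = 11110000 → 4-byte char #2 = F0 9F 8C 86.
Offset 6: leading byte 0xEE = 11101110 → 3-byte char #3 = EE 88 82.
Offset 9: leading byte 0xD7 = 11010111 → 2-byte char #4 = D7 94.
Leading byte 0xD7 = 11010111 matches 110xxxxx → 2-byte sequence.
Byte 1: 0xD7 = 11010111, payload 10111 (5 bits).
Byte 2: 0x94 = 10010100 (10xxxxxx ✓), payload 010100.
Concatenate: 10111010100 = 0x5D4 (11 bits → U+05D4).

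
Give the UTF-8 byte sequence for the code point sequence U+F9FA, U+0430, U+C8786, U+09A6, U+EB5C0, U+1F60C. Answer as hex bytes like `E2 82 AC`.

U+F9FA: 3-byte form → EF A7 BA.
U+0430: 2-byte form → D0 B0.
U+C8786: 4-byte form → F3 88 9E 86.
U+09A6: 3-byte form → E0 A6 A6.
U+EB5C0: 4-byte form → F3 AB 97 80.
U+1F60C: 4-byte form → F0 9F 98 8C.
Concatenated (20 bytes): EF A7 BA D0 B0 F3 88 9E 86 E0 A6 A6 F3 AB 97 80 F0 9F 98 8C.

EF A7 BA D0 B0 F3 88 9E 86 E0 A6 A6 F3 AB 97 80 F0 9F 98 8C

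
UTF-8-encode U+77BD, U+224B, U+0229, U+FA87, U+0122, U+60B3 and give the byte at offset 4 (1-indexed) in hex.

1-indexed offset 4 is 0-indexed offset 3.
U+77BD → 3-byte form E7 9E BD at offsets 0–2.
U+224B → 3-byte form E2 89 8B at offsets 3–5.
Offset 3 falls in char 2's range; it's byte 1 of E2 89 8B = 0xE2.

0xE2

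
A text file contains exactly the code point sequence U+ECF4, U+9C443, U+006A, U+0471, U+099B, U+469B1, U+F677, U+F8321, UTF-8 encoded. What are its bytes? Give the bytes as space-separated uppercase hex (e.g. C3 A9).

U+ECF4: 3-byte form → EE B3 B4.
U+9C443: 4-byte form → F2 9C 91 83.
U+006A: 1-byte form → 6A.
U+0471: 2-byte form → D1 B1.
U+099B: 3-byte form → E0 A6 9B.
U+469B1: 4-byte form → F1 86 A6 B1.
U+F677: 3-byte form → EF 99 B7.
U+F8321: 4-byte form → F3 B8 8C A1.
Concatenated (24 bytes): EE B3 B4 F2 9C 91 83 6A D1 B1 E0 A6 9B F1 86 A6 B1 EF 99 B7 F3 B8 8C A1.

EE B3 B4 F2 9C 91 83 6A D1 B1 E0 A6 9B F1 86 A6 B1 EF 99 B7 F3 B8 8C A1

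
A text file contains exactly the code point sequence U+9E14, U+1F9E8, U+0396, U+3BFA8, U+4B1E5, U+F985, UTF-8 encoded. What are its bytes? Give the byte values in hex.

U+9E14: 3-byte form → E9 B8 94.
U+1F9E8: 4-byte form → F0 9F A7 A8.
U+0396: 2-byte form → CE 96.
U+3BFA8: 4-byte form → F0 BB BE A8.
U+4B1E5: 4-byte form → F1 8B 87 A5.
U+F985: 3-byte form → EF A6 85.
Concatenated (20 bytes): E9 B8 94 F0 9F A7 A8 CE 96 F0 BB BE A8 F1 8B 87 A5 EF A6 85.

E9 B8 94 F0 9F A7 A8 CE 96 F0 BB BE A8 F1 8B 87 A5 EF A6 85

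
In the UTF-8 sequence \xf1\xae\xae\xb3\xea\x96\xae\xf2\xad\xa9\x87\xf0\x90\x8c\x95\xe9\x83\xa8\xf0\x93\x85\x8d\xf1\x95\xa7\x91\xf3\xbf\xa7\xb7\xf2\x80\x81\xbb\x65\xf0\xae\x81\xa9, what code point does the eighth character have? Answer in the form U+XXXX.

U+FF9F7

Offset 0: leading byte 0xF1 = 11110001 → 4-byte char #1 = F1 AE AE B3.
Offset 4: leading byte 0xEA = 11101010 → 3-byte char #2 = EA 96 AE.
Offset 7: leading byte 0xF2 = 11110010 → 4-byte char #3 = F2 AD A9 87.
Offset 11: leading byte 0xF0 = 11110000 → 4-byte char #4 = F0 90 8C 95.
Offset 15: leading byte 0xE9 = 11101001 → 3-byte char #5 = E9 83 A8.
Offset 18: leading byte 0xF0 = 11110000 → 4-byte char #6 = F0 93 85 8D.
Offset 22: leading byte 0xF1 = 11110001 → 4-byte char #7 = F1 95 A7 91.
Offset 26: leading byte 0xF3 = 11110011 → 4-byte char #8 = F3 BF A7 B7.
Leading byte 0xF3 = 11110011 matches 11110xxx → 4-byte sequence.
Byte 1: 0xF3 = 11110011, payload 011 (3 bits).
Byte 2: 0xBF = 10111111 (10xxxxxx ✓), payload 111111.
Byte 3: 0xA7 = 10100111 (10xxxxxx ✓), payload 100111.
Byte 4: 0xB7 = 10110111 (10xxxxxx ✓), payload 110111.
Concatenate: 011111111100111110111 = 0xFF9F7 (21 bits → U+FF9F7).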